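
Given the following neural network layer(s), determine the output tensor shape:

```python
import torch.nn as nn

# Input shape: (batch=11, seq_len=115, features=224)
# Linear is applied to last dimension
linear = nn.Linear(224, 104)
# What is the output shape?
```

Input: (11, 115, 224) -> Output: (11, 115, 104)

Answer: (11, 115, 104)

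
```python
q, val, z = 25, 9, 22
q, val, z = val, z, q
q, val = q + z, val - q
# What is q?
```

Trace:
`q, val, z = 25, 9, 22` → q = 25; val = 9; z = 22
`q, val, z = val, z, q` → q = 9; val = 22; z = 25
`q, val = q + z, val - q` → q = 34; val = 13
So q = 34

Answer: 34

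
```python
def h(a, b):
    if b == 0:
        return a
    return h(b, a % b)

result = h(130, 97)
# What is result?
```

h(130, 97) -> h(97, 33) -> h(33, 31) -> h(31, 2) -> h(2, 1) -> h(1, 0) -> 1

Answer: 1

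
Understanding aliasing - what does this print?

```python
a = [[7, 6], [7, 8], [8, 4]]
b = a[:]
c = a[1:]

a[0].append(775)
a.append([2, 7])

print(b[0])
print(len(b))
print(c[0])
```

Key concept: slice with nested mutation.
Step by step:
`a = [[7, 6], [7, 8], [8, 4]]` → a = [[7, 6], [7, 8], [8, 4]]
`b = a[:]` → b = [[7, 6], [7, 8], [8, 4]]
`c = a[1:]` → c = [[7, 8], [8, 4]]
`a[0].append(775)` → a = [[7, 6, 775], [7, 8], [8, 4]]; b = [[7, 6, 775], [7, 8], [8, 4]]
`a.append([2, 7])` → a = [[7, 6, 775], [7, 8], [8, 4], [2, 7]]
`print(b[0])` → prints [7, 6, 775]
`print(len(b))` → prints 3
`print(c[0])` → prints [7, 8]

Answer:
[7, 6, 775]
3
[7, 8]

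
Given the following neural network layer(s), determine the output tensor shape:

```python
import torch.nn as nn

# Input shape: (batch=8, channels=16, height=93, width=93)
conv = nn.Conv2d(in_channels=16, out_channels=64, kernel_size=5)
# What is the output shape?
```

Input: (8, 16, 93, 93) -> Output: (8, 64, 89, 89)

Answer: (8, 64, 89, 89)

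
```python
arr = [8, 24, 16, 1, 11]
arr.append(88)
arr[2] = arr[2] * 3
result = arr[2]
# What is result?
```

Trace:
`arr = [8, 24, 16, 1, 11]` → arr = [8, 24, 16, 1, 11]
`arr.append(88)` → arr = [8, 24, 16, 1, 11, 88]
`arr[2] = arr[2] * 3` → arr = [8, 24, 48, 1, 11, 88]
`result = arr[2]` → result = 48
So result = 48

Answer: 48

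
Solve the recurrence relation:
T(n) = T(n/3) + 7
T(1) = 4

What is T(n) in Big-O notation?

Each step divides n by 3 and adds 7. After log_3(n) steps we reach T(1)=4. So T(n) = 7·log_3(n) + 4 = O(log n).

Answer: O(log n)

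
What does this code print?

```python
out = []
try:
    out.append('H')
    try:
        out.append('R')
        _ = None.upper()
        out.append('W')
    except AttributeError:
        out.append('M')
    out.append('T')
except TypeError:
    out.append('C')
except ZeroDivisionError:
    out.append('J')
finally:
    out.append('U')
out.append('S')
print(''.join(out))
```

Execution trace: 'H' (try body) → 'R' (inner try body) → 'M' (inner except AttributeError) → 'T' (try body, no exception) → 'U' (finally) → 'S' (after the try/except). Output: HRMTUS

Answer: HRMTUS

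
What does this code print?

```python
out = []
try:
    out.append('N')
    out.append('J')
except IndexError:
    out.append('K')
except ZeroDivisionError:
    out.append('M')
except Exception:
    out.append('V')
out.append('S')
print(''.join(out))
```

Execution trace: 'N' (try body) → 'J' (try body, no exception) → 'S' (after the try/except). Output: NJS

Answer: NJS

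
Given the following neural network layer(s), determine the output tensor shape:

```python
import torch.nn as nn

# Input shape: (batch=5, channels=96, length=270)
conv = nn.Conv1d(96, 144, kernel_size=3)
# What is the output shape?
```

Input: (5, 96, 270) -> Output: (5, 144, 268)

Answer: (5, 144, 268)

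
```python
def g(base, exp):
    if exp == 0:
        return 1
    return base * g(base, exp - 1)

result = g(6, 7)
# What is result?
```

g(6, 7) = 6 * 6 * 6 * 6 * 6 * 6 * 6 = 279936

Answer: 279936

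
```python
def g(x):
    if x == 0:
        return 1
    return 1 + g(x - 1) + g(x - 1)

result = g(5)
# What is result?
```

g(x) = 1 + 2·g(x-1), g(0)=1. Closed form: (1+1)·2^5 - 1 = 63.

Answer: 63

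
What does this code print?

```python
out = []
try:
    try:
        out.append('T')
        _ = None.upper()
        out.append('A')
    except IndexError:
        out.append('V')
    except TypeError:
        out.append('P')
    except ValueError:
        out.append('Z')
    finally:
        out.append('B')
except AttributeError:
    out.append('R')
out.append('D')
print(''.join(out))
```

Execution trace: 'T' (try body) → 'B' (finally) → 'R' (outer except AttributeError) → 'D' (after the try/except). Output: TBRD

Answer: TBRD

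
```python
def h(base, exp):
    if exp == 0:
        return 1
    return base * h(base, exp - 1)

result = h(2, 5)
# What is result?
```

h(2, 5) = 2 * 2 * 2 * 2 * 2 = 32

Answer: 32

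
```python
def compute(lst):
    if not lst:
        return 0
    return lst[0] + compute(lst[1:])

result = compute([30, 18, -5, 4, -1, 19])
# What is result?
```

30 + 18 + (-5) + 4 + (-1) + 19 + 0 = 65

Answer: 65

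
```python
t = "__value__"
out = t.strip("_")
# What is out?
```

Trace:
`t = "__value__"` → t = '__value__'
`out = t.strip("_")` → out = 'value'
So out = 'value'

Answer: 'value'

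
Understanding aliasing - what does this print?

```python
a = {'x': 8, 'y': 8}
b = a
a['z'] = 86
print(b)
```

Key concept: dict aliasing.
Step by step:
`a = {'x': 8, 'y': 8}` → a = {'x': 8, 'y': 8}
`b = a` → b = {'x': 8, 'y': 8} (same object as a)
`a['z'] = 86` → a = {'x': 8, 'y': 8, 'z': 86} (same object as b); b = {'x': 8, 'y': 8, 'z': 86} (same object as a)
`print(b)` → prints {'x': 8, 'y': 8, 'z': 86}

Answer: {'x': 8, 'y': 8, 'z': 86}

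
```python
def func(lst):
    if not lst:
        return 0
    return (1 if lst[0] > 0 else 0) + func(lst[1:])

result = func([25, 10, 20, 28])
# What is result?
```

Count of positive elements in [25, 10, 20, 28] = 4

Answer: 4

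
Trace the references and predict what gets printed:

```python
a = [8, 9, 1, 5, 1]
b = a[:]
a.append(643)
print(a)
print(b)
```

Key concept: slice [:] creates copy.
Step by step:
`a = [8, 9, 1, 5, 1]` → a = [8, 9, 1, 5, 1]
`b = a[:]` → b = [8, 9, 1, 5, 1]
`a.append(643)` → a = [8, 9, 1, 5, 1, 643]
`print(a)` → prints [8, 9, 1, 5, 1, 643]
`print(b)` → prints [8, 9, 1, 5, 1]

Answer:
[8, 9, 1, 5, 1, 643]
[8, 9, 1, 5, 1]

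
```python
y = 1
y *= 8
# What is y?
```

Trace:
`y = 1` → y = 1
`y *= 8` → y = 8
So y = 8

Answer: 8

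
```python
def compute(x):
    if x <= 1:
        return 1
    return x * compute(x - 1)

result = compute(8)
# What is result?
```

compute(8) = 8 * 7 * 6 * 5 * 4 * 3 * 2 * 1 = 40320

Answer: 40320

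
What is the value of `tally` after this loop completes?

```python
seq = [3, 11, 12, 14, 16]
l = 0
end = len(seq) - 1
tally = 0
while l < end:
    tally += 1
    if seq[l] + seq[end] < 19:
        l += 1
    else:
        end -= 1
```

Steps to find pair summing to 19
`tally` takes the values: 0 → 1 → 2 → 3 → 4

Answer: 4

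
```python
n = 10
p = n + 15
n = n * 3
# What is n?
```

Trace:
`n = 10` → n = 10
`p = n + 15` → p = 25
`n = n * 3` → n = 30
So n = 30

Answer: 30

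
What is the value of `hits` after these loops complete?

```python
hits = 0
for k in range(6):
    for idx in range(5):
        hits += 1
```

6 * 5 = 30
`hits` takes the values: 0 → 1 → 2 → 3 → 4 → 5 → 6 → 7 → 8 → 9 → 10 → 11 → 12 → 13 → 14 → 15 → 16 → 17 → 18 → 19 → 20 → 21 → 22 → 23 → 24 → 25 → 26 → 27 → 28 → 29 → 30

Answer: 30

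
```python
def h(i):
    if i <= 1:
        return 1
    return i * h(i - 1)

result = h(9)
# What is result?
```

h(9) = 9 * 8 * 7 * 6 * 5 * 4 * 3 * 2 * 1 = 362880

Answer: 362880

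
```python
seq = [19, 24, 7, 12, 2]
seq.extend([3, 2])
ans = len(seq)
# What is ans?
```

Trace:
`seq = [19, 24, 7, 12, 2]` → seq = [19, 24, 7, 12, 2]
`seq.extend([3, 2])` → seq = [19, 24, 7, 12, 2, 3, 2]
`ans = len(seq)` → ans = 7
So ans = 7

Answer: 7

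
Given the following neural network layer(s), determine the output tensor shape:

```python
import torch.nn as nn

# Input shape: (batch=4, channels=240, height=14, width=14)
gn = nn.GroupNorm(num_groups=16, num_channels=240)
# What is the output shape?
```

Input: (4, 240, 14, 14) -> Output: (4, 240, 14, 14)

Answer: (4, 240, 14, 14)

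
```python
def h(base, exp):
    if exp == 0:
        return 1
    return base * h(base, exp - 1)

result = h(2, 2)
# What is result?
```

h(2, 2) = 2 * 2 = 4

Answer: 4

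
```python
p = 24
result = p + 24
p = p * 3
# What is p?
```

Trace:
`p = 24` → p = 24
`result = p + 24` → result = 48
`p = p * 3` → p = 72
So p = 72

Answer: 72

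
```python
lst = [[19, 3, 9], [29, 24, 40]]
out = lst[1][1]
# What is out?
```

Trace:
`lst = [[19, 3, 9], [29, 24, 40]]` → lst = [[19, 3, 9], [29, 24, 40]]
`out = lst[1][1]` → out = 24
So out = 24

Answer: 24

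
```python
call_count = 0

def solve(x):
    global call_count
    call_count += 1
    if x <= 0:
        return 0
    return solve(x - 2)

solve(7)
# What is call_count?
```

Linear recursion stepping by 2: 5 calls from x=7 down to ≤0.

Answer: 5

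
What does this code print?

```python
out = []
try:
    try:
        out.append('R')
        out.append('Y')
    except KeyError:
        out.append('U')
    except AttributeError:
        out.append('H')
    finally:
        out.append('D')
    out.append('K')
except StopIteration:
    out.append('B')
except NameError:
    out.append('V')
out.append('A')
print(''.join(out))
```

Execution trace: 'R' (inner try body) → 'Y' (inner try body, no exception) → 'D' (inner finally) → 'K' (try body, no exception) → 'A' (after the try/except). Output: RYDKA

Answer: RYDKA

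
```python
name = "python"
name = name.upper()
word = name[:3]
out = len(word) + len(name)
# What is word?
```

Trace:
`name = "python"` → name = 'python'
`name = name.upper()` → name = 'PYTHON'
`word = name[:3]` → word = 'PYT'
`out = len(word) + len(name)` → out = 9
So word = 'PYT'

Answer: 'PYT'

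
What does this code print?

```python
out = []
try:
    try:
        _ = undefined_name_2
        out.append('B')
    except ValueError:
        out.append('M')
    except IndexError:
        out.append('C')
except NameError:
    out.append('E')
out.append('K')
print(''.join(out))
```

Execution trace: 'E' (outer except NameError) → 'K' (after the try/except). Output: EK

Answer: EK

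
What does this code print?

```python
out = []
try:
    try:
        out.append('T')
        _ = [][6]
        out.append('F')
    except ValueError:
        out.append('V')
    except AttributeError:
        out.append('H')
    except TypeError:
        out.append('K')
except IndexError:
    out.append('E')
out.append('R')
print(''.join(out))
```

Execution trace: 'T' (try body) → 'E' (outer except IndexError) → 'R' (after the try/except). Output: TER

Answer: TER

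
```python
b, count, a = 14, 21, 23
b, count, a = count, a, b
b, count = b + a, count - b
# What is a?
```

Trace:
`b, count, a = 14, 21, 23` → b = 14; count = 21; a = 23
`b, count, a = count, a, b` → b = 21; count = 23; a = 14
`b, count = b + a, count - b` → b = 35; count = 2
So a = 14

Answer: 14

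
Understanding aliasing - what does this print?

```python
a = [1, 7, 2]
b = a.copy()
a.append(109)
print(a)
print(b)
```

Key concept: list.copy() creates independent copy.
Step by step:
`a = [1, 7, 2]` → a = [1, 7, 2]
`b = a.copy()` → b = [1, 7, 2]
`a.append(109)` → a = [1, 7, 2, 109]
`print(a)` → prints [1, 7, 2, 109]
`print(b)` → prints [1, 7, 2]

Answer:
[1, 7, 2, 109]
[1, 7, 2]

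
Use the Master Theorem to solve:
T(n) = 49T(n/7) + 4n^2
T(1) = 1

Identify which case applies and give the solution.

a=49, b=7, f(n)=4n^2. log_7(49) = 2. Since c=2 = 2, Case 2 applies: T(n) = Θ(n^log_b(a) · log n) = O(n^2 log n).

Answer: O(n^2 log n) - Case 2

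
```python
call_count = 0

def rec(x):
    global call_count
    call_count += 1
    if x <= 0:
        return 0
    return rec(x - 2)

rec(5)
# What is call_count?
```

Linear recursion stepping by 2: 4 calls from x=5 down to ≤0.

Answer: 4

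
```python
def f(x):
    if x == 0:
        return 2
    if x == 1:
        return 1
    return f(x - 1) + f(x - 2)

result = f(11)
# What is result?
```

Build up from base cases: f(0)=2, f(1)=1, f(2)=3, f(3)=4, f(4)=7, f(5)=11, f(6)=18, ..., f(11)=199

Answer: 199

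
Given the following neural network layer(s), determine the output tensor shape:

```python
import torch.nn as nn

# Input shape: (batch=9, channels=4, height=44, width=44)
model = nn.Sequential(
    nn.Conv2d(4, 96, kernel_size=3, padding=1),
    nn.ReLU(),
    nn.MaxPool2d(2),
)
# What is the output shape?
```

Input: (9, 4, 44, 44) -> after Conv2d: (9, 96, 44, 44) -> after ReLU: (9, 96, 44, 44) -> Output: (9, 96, 22, 22)

Answer: (9, 96, 22, 22)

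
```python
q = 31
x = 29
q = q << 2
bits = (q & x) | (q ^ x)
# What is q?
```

Trace:
`q = 31` → q = 31
`x = 29` → x = 29
`q = q << 2` → q = 124
`bits = (q & x) | (q ^ x)` → bits = 125
So q = 124

Answer: 124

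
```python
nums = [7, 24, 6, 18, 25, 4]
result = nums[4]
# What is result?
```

Trace:
`nums = [7, 24, 6, 18, 25, 4]` → nums = [7, 24, 6, 18, 25, 4]
`result = nums[4]` → result = 25
So result = 25

Answer: 25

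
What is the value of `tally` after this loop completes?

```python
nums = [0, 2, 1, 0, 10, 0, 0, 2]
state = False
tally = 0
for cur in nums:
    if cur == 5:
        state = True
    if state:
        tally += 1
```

Count elements after first 5 in [0, 2, 1, 0, 10, 0, 0, 2]
`tally` takes the values: 0

Answer: 0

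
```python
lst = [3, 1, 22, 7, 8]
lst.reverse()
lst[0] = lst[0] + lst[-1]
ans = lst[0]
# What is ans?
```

Trace:
`lst = [3, 1, 22, 7, 8]` → lst = [3, 1, 22, 7, 8]
`lst.reverse()` → lst = [8, 7, 22, 1, 3]
`lst[0] = lst[0] + lst[-1]` → lst = [11, 7, 22, 1, 3]
`ans = lst[0]` → ans = 11
So ans = 11

Answer: 11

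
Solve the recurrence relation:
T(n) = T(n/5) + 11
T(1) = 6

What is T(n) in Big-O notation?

Each step divides n by 5 and adds 11. After log_5(n) steps we reach T(1)=6. So T(n) = 11·log_5(n) + 6 = O(log n).

Answer: O(log n)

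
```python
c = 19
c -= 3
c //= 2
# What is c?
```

Trace:
`c = 19` → c = 19
`c -= 3` → c = 16
`c //= 2` → c = 8
So c = 8

Answer: 8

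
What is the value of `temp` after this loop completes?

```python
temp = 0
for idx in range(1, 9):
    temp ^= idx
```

XOR of 1 to 8
`temp` takes the values: 0 → 1 → 3 → 0 → 4 → 1 → 7 → 0 → 8

Answer: 8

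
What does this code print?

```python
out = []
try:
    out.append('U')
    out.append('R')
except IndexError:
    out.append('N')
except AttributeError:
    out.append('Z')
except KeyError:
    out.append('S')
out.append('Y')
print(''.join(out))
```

Execution trace: 'U' (try body) → 'R' (try body, no exception) → 'Y' (after the try/except). Output: URY

Answer: URY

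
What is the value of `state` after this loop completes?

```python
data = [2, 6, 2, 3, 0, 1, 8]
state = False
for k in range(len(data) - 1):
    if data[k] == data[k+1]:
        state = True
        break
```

Check consecutive duplicates in [2, 6, 2, 3, 0, 1, 8]
`state` takes the values: False

Answer: False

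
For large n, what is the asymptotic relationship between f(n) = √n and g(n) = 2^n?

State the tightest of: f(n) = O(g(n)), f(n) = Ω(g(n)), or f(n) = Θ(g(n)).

√n vs 2^n: f(n) = O(g(n)) but not Ω(g(n)) — 2^n grows strictly faster than √n.

Answer: f(n) = O(g(n)) but not Ω(g(n)) — 2^n grows strictly faster than √n.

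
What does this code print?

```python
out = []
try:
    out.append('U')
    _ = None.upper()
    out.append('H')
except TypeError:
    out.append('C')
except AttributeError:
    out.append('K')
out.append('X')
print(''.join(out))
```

Execution trace: 'U' (try body) → 'K' (except AttributeError) → 'X' (after the try/except). Output: UKX

Answer: UKX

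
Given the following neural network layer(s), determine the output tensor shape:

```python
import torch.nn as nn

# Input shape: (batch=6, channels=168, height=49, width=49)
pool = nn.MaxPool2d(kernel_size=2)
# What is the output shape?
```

Input: (6, 168, 49, 49) -> Output: (6, 168, 24, 24)

Answer: (6, 168, 24, 24)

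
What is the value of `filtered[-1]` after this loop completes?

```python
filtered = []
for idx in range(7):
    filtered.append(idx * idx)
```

Last element of squares 0 to 6
`filtered` takes the values: [] → [0] → [0, 1] → [0, 1, 4] → [0, 1, 4, 9] → [0, 1, 4, 9, 16] → [0, 1, 4, 9, 16, 25] → [0, 1, 4, 9, 16, 25, 36]
So `filtered[-1]` = 36

Answer: 36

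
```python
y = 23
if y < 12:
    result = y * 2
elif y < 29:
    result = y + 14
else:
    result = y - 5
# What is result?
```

Trace:
`y = 23` → y = 23
`if y < 12: ...` → y < 12 is False, y < 29 is True → result = 37
So result = 37

Answer: 37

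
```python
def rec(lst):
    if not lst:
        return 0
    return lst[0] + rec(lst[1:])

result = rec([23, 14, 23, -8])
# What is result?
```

23 + 14 + 23 + (-8) + 0 = 52

Answer: 52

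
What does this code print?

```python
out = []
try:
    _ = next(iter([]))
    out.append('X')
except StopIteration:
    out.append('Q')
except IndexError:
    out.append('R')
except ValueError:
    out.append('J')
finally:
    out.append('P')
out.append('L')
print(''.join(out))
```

Execution trace: 'Q' (except StopIteration) → 'P' (finally) → 'L' (after the try/except). Output: QPL

Answer: QPL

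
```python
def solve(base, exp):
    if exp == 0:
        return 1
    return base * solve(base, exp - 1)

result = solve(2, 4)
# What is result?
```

solve(2, 4) = 2 * 2 * 2 * 2 = 16

Answer: 16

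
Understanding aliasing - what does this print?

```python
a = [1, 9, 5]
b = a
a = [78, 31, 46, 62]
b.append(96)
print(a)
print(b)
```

Key concept: rebinding vs mutation: a is rebound to a new list, b still points at the original.
Step by step:
`a = [1, 9, 5]` → a = [1, 9, 5]
`b = a` → b = [1, 9, 5] (same object as a)
`a = [78, 31, 46, 62]` → a = [78, 31, 46, 62]
`b.append(96)` → b = [1, 9, 5, 96]
`print(a)` → prints [78, 31, 46, 62]
`print(b)` → prints [1, 9, 5, 96]

Answer:
[78, 31, 46, 62]
[1, 9, 5, 96]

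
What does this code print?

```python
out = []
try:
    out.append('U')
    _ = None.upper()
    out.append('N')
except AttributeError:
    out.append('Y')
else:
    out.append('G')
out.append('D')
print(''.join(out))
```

Execution trace: 'U' (try body) → 'Y' (except AttributeError) → 'D' (after the try/except). Output: UYD

Answer: UYD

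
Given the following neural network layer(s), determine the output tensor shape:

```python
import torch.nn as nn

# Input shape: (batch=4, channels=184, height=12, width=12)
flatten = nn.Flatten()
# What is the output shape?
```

Input: (4, 184, 12, 12) -> Output: (4, 26496)

Answer: (4, 26496)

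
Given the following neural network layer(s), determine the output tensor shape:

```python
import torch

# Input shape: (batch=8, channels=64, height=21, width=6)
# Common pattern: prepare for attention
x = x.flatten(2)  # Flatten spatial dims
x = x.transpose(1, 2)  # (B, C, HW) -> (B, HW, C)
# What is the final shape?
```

Input: (8, 64, 21, 6) -> after flatten(2): (8, 64, 126) -> Output: (8, 126, 64)

Answer: (8, 126, 64)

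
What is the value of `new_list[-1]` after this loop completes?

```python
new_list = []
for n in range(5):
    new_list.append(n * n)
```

Last element of squares 0 to 4
`new_list` takes the values: [] → [0] → [0, 1] → [0, 1, 4] → [0, 1, 4, 9] → [0, 1, 4, 9, 16]
So `new_list[-1]` = 16

Answer: 16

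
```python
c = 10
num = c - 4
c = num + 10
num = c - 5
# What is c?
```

Trace:
`c = 10` → c = 10
`num = c - 4` → num = 6
`c = num + 10` → c = 16
`num = c - 5` → num = 11
So c = 16

Answer: 16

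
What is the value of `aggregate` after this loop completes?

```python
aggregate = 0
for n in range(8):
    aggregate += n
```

Sum of 0 to 7 = 28
`aggregate` takes the values: 0 → 1 → 3 → 6 → 10 → 15 → 21 → 28

Answer: 28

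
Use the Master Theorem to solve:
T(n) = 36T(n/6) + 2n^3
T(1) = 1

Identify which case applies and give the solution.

a=36, b=6, f(n)=2n^3. log_6(36) = 2. Since c=3 > 2 and the regularity condition holds (36(n/6)^3 = (36/6^3)n^3 with 36/6^3 < 1), Case 3 applies: T(n) = Θ(f(n)) = O(n^3).

Answer: O(n^3) - Case 3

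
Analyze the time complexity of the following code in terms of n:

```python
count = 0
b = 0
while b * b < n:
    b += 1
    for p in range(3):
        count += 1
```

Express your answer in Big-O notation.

Each loop level contributes: √n × 1. Multiplying the contributions gives O(√n).

Answer: O(√n)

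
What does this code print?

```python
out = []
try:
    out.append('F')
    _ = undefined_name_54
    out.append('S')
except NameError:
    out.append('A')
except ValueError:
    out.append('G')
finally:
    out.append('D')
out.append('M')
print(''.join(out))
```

Execution trace: 'F' (try body) → 'A' (except NameError) → 'D' (finally) → 'M' (after the try/except). Output: FADM

Answer: FADM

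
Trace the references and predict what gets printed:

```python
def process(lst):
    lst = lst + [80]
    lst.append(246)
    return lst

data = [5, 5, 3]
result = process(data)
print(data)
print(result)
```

Key concept: rebinding parameter vs mutation.
Step by step:
`data = [5, 5, 3]` → data = [5, 5, 3]
`result = process(data)` → result = [5, 5, 3, 80, 246]
`print(data)` → prints [5, 5, 3]
`print(result)` → prints [5, 5, 3, 80, 246]

Answer:
[5, 5, 3]
[5, 5, 3, 80, 246]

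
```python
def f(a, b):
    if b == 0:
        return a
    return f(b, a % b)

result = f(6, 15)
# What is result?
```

f(6, 15) -> f(15, 6) -> f(6, 3) -> f(3, 0) -> 3

Answer: 3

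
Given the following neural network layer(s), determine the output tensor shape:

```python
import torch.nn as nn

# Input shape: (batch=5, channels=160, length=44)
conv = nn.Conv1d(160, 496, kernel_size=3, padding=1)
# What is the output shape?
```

Input: (5, 160, 44) -> Output: (5, 496, 44)

Answer: (5, 496, 44)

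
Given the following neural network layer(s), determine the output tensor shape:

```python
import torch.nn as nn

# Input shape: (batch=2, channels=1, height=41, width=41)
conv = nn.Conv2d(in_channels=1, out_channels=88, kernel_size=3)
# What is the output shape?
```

Input: (2, 1, 41, 41) -> Output: (2, 88, 39, 39)

Answer: (2, 88, 39, 39)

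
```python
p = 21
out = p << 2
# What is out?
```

Trace:
`p = 21` → p = 21
`out = p << 2` → out = 84
So out = 84

Answer: 84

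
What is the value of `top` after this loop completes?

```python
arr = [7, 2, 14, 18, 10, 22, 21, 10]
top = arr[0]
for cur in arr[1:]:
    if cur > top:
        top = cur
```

Maximum of [7, 2, 14, 18, 10, 22, 21, 10]
`top` takes the values: 7 → 14 → 18 → 22

Answer: 22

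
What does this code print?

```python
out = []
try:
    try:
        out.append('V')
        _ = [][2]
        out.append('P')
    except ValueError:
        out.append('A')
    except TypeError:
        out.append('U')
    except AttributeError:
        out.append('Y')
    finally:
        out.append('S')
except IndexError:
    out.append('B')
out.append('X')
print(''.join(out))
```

Execution trace: 'V' (try body) → 'S' (finally) → 'B' (outer except IndexError) → 'X' (after the try/except). Output: VSBX

Answer: VSBX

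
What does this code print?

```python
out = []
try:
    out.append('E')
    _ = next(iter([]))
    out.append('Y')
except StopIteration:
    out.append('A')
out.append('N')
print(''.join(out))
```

Execution trace: 'E' (try body) → 'A' (except StopIteration) → 'N' (after the try/except). Output: EAN

Answer: EAN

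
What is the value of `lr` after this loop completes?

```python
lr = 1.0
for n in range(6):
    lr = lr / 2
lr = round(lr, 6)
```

Halving LR 6 times: 1 / 2^6
`lr` takes the values: 1.0 → 0.5 → 0.25 → 0.125 → 0.0625 → 0.03125 → 0.015625

Answer: 0.015625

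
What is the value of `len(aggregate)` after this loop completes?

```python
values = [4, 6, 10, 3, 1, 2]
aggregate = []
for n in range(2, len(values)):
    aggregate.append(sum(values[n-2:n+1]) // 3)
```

Number of 3-element averages
`aggregate` takes the values: [] → [6] → [6, 6] → [6, 6, 4] → [6, 6, 4, 2]
So `len(aggregate)` = 4

Answer: 4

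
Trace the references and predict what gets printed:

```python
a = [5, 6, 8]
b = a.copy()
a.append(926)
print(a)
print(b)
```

Key concept: list.copy() creates independent copy.
Step by step:
`a = [5, 6, 8]` → a = [5, 6, 8]
`b = a.copy()` → b = [5, 6, 8]
`a.append(926)` → a = [5, 6, 8, 926]
`print(a)` → prints [5, 6, 8, 926]
`print(b)` → prints [5, 6, 8]

Answer:
[5, 6, 8, 926]
[5, 6, 8]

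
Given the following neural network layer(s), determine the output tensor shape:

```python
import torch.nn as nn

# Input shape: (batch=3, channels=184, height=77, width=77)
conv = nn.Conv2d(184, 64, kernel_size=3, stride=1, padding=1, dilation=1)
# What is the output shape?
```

Input: (3, 184, 77, 77) -> Output: (3, 64, 77, 77)

Answer: (3, 64, 77, 77)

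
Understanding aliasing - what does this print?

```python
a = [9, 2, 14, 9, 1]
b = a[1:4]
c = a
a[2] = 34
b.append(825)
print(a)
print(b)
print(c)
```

Key concept: slice vs alias.
Step by step:
`a = [9, 2, 14, 9, 1]` → a = [9, 2, 14, 9, 1]
`b = a[1:4]` → b = [2, 14, 9]
`c = a` → c = [9, 2, 14, 9, 1] (same object as a)
`a[2] = 34` → a = [9, 2, 34, 9, 1] (same object as c); c = [9, 2, 34, 9, 1] (same object as a)
`b.append(825)` → b = [2, 14, 9, 825]
`print(a)` → prints [9, 2, 34, 9, 1]
`print(b)` → prints [2, 14, 9, 825]
`print(c)` → prints [9, 2, 34, 9, 1]

Answer:
[9, 2, 34, 9, 1]
[2, 14, 9, 825]
[9, 2, 34, 9, 1]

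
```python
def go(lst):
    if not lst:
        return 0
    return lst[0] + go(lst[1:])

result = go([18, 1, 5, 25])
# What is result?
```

18 + 1 + 5 + 25 + 0 = 49

Answer: 49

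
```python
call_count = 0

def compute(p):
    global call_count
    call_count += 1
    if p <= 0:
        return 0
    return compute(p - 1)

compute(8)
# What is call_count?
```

Linear recursion stepping by 1: 9 calls from p=8 down to ≤0.

Answer: 9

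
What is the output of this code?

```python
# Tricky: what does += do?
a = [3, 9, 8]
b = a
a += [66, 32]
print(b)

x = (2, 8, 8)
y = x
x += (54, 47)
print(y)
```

Key concept: += behavior differs for mutable vs immutable.
Step by step:
`a = [3, 9, 8]` → a = [3, 9, 8]
`b = a` → b = [3, 9, 8] (same object as a)
`a += [66, 32]` → a = [3, 9, 8, 66, 32] (same object as b); b = [3, 9, 8, 66, 32] (same object as a)
`print(b)` → prints [3, 9, 8, 66, 32]
`x = (2, 8, 8)` → x = (2, 8, 8)
`y = x` → y = (2, 8, 8)
`x += (54, 47)` → x = (2, 8, 8, 54, 47)
`print(y)` → prints (2, 8, 8)

Answer:
[3, 9, 8, 66, 32]
(2, 8, 8)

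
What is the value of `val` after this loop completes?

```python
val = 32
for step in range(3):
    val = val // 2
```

Halve 3 times: 32 // 2^3 = 4
`val` takes the values: 32 → 16 → 8 → 4

Answer: 4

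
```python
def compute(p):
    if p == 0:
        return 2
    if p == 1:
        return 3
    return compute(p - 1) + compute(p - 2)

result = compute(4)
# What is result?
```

Build up from base cases: compute(0)=2, compute(1)=3, compute(2)=5, compute(3)=8, compute(4)=13

Answer: 13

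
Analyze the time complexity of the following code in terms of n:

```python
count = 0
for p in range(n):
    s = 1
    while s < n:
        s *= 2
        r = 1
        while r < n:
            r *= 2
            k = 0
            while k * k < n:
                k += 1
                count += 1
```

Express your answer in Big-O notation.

Each loop level contributes: n × log n × log n × √n. Multiplying the contributions gives O(n√n log² n).

Answer: O(n√n log² n)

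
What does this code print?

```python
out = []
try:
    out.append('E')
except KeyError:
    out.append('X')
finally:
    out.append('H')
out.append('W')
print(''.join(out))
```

Execution trace: 'E' (try body, no exception) → 'H' (finally) → 'W' (after the try/except). Output: EHW

Answer: EHW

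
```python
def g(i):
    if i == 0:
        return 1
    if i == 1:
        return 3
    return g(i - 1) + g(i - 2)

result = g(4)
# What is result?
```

Build up from base cases: g(0)=1, g(1)=3, g(2)=4, g(3)=7, g(4)=11

Answer: 11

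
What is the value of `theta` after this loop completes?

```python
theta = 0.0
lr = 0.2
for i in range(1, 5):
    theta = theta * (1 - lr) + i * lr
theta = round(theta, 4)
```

Moving average with lr=0.2
`theta` takes the values: 0.0 → 0.2 → 0.56 → 1.048 → 1.6384

Answer: 1.6384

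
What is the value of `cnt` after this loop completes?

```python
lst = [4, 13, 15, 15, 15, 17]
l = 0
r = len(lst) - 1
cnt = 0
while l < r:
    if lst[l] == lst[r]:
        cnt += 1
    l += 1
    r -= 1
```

Count matching pairs from ends
`cnt` takes the values: 0 → 1

Answer: 1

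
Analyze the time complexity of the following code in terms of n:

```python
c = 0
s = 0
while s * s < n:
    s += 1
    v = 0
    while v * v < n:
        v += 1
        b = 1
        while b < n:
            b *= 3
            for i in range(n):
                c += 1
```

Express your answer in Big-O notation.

Each loop level contributes: √n × √n × log n × n. Multiplying the contributions gives O(n^2 log n).

Answer: O(n^2 log n)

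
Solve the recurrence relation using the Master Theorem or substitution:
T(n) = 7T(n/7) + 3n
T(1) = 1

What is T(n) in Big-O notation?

By Master Theorem: a=7, b=7, f(n)=3n. Since log_7(7) = 1 and f(n) = Θ(n^1), Case 2 applies. T(n) = O(n log n).

Answer: O(n log n)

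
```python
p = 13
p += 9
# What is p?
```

Trace:
`p = 13` → p = 13
`p += 9` → p = 22
So p = 22

Answer: 22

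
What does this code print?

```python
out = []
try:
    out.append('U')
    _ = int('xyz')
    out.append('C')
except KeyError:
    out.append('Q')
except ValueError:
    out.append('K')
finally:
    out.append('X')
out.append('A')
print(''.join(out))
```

Execution trace: 'U' (try body) → 'K' (except ValueError) → 'X' (finally) → 'A' (after the try/except). Output: UKXA

Answer: UKXA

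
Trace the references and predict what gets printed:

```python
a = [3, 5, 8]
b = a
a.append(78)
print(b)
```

Key concept: basic list aliasing.
Step by step:
`a = [3, 5, 8]` → a = [3, 5, 8]
`b = a` → b = [3, 5, 8] (same object as a)
`a.append(78)` → a = [3, 5, 8, 78] (same object as b); b = [3, 5, 8, 78] (same object as a)
`print(b)` → prints [3, 5, 8, 78]

Answer: [3, 5, 8, 78]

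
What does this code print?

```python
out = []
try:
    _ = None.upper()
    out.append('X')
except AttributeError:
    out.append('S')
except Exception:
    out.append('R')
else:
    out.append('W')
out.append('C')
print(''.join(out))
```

Execution trace: 'S' (except AttributeError) → 'C' (after the try/except). Output: SC

Answer: SC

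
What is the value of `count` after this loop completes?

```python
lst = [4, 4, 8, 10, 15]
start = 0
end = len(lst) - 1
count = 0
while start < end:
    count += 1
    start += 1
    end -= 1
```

Iterations until pointers meet (list length 5)
`count` takes the values: 0 → 1 → 2

Answer: 2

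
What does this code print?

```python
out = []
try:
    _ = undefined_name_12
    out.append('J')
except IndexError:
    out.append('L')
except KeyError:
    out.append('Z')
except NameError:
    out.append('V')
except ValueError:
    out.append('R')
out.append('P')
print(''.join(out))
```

Execution trace: 'V' (except NameError) → 'P' (after the try/except). Output: VP

Answer: VP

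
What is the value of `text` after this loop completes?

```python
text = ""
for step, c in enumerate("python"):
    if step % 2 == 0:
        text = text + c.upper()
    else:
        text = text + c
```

Uppercase even positions in 'python'
`text` takes the values: "" → "P" → "Py" → "PyT" → "PyTh" → "PyThO" → "PyThOn"

Answer: "PyThOn"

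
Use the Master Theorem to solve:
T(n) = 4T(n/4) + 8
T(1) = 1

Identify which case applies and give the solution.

a=4, b=4, f(n)=8. log_4(4) = 1. Since c=0 < 1, Case 1 applies: T(n) = Θ(n^log_b(a)) = O(n).

Answer: O(n) - Case 1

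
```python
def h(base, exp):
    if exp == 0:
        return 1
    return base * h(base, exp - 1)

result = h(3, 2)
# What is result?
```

h(3, 2) = 3 * 3 = 9

Answer: 9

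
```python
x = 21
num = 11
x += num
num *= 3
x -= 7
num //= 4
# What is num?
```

Trace:
`x = 21` → x = 21
`num = 11` → num = 11
`x += num` → x = 32
`num *= 3` → num = 33
`x -= 7` → x = 25
`num //= 4` → num = 8
So num = 8

Answer: 8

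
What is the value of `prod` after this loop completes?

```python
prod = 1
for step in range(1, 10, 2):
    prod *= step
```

Product of 1, 3, 5, ... up to 9
`prod` takes the values: 1 → 3 → 15 → 105 → 945

Answer: 945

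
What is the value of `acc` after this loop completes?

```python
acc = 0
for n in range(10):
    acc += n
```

Sum of 0 to 9 = 45
`acc` takes the values: 0 → 1 → 3 → 6 → 10 → 15 → 21 → 28 → 36 → 45

Answer: 45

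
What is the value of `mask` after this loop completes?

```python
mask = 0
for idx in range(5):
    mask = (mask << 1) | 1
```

Build 5 consecutive 1-bits: 0b11111
`mask` takes the values: 0 → 1 → 3 → 7 → 15 → 31

Answer: 31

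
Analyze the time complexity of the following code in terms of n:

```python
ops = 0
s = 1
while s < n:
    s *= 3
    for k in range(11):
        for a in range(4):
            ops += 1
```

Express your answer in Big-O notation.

Each loop level contributes: log n × 1 × 1. Multiplying the contributions gives O(log n).

Answer: O(log n)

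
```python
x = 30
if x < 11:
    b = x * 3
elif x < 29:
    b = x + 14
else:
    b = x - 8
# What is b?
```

Trace:
`x = 30` → x = 30
`if x < 11: ...` → x < 11 is False, x < 29 is False, take else branch → b = 22
So b = 22

Answer: 22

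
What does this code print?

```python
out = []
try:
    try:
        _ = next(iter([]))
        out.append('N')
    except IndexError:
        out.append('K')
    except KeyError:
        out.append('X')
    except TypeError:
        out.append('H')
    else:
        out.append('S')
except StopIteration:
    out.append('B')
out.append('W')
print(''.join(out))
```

Execution trace: 'B' (outer except StopIteration) → 'W' (after the try/except). Output: BW

Answer: BW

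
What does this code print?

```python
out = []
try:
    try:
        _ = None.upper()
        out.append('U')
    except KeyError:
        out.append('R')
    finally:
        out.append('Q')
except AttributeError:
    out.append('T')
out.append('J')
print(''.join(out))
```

Execution trace: 'Q' (finally) → 'T' (outer except AttributeError) → 'J' (after the try/except). Output: QTJ

Answer: QTJ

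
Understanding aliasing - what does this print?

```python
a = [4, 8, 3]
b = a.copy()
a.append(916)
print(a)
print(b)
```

Key concept: list.copy() creates independent copy.
Step by step:
`a = [4, 8, 3]` → a = [4, 8, 3]
`b = a.copy()` → b = [4, 8, 3]
`a.append(916)` → a = [4, 8, 3, 916]
`print(a)` → prints [4, 8, 3, 916]
`print(b)` → prints [4, 8, 3]

Answer:
[4, 8, 3, 916]
[4, 8, 3]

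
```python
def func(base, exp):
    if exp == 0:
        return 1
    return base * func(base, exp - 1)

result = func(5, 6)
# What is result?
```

func(5, 6) = 5 * 5 * 5 * 5 * 5 * 5 = 15625

Answer: 15625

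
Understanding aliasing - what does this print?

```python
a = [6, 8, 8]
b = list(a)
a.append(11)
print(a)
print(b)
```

Key concept: list() constructor creates copy.
Step by step:
`a = [6, 8, 8]` → a = [6, 8, 8]
`b = list(a)` → b = [6, 8, 8]
`a.append(11)` → a = [6, 8, 8, 11]
`print(a)` → prints [6, 8, 8, 11]
`print(b)` → prints [6, 8, 8]

Answer:
[6, 8, 8, 11]
[6, 8, 8]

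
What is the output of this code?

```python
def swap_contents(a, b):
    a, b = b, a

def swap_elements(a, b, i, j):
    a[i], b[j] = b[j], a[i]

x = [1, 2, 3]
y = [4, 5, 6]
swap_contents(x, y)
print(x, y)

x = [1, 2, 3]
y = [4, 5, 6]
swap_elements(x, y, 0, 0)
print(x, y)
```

Key concept: parameter rebinding vs mutation.
Step by step:
`x = [1, 2, 3]` → x = [1, 2, 3]
`y = [4, 5, 6]` → y = [4, 5, 6]
`swap_contents(x, y)` → no visible change to tracked variables
`print(x, y)` → prints [1, 2, 3] [4, 5, 6]
`x = [1, 2, 3]` → x = [1, 2, 3]
`y = [4, 5, 6]` → y = [4, 5, 6]
`swap_elements(x, y, 0, 0)` → x = [4, 2, 3]; y = [1, 5, 6]
`print(x, y)` → prints [4, 2, 3] [1, 5, 6]

Answer:
[1, 2, 3] [4, 5, 6]
[4, 2, 3] [1, 5, 6]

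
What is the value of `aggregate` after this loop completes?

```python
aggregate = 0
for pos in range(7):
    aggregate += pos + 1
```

Start at 0, add 1 to 7 = 28
`aggregate` takes the values: 0 → 1 → 3 → 6 → 10 → 15 → 21 → 28

Answer: 28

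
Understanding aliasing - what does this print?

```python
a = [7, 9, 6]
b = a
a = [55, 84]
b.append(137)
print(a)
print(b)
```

Key concept: rebinding vs mutation: a is rebound to a new list, b still points at the original.
Step by step:
`a = [7, 9, 6]` → a = [7, 9, 6]
`b = a` → b = [7, 9, 6] (same object as a)
`a = [55, 84]` → a = [55, 84]
`b.append(137)` → b = [7, 9, 6, 137]
`print(a)` → prints [55, 84]
`print(b)` → prints [7, 9, 6, 137]

Answer:
[55, 84]
[7, 9, 6, 137]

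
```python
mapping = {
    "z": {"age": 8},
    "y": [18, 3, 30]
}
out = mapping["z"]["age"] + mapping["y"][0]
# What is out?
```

Trace:
`mapping = { ...` → mapping = {'z': {'age': 8}, 'y': [18, 3, 30]}
`out = mapping["z"]["age"] + mapping["y"][0]` → out = 26
So out = 26

Answer: 26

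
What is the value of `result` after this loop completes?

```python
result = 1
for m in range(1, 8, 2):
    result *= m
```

Product of 1, 3, 5, ... up to 7
`result` takes the values: 1 → 3 → 15 → 105

Answer: 105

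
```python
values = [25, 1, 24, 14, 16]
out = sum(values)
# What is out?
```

Trace:
`values = [25, 1, 24, 14, 16]` → values = [25, 1, 24, 14, 16]
`out = sum(values)` → out = 80
So out = 80

Answer: 80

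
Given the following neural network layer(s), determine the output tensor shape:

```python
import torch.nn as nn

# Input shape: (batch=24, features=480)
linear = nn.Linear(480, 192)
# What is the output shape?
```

Input: (24, 480) -> Output: (24, 192)

Answer: (24, 192)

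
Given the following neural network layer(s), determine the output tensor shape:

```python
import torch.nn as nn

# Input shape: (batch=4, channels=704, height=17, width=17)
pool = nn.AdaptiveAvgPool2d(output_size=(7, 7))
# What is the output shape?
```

Input: (4, 704, 17, 17) -> Output: (4, 704, 7, 7)

Answer: (4, 704, 7, 7)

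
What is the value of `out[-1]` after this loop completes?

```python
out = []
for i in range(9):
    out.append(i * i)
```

Last element of squares 0 to 8
`out` takes the values: [] → [0] → [0, 1] → [0, 1, 4] → [0, 1, 4, 9] → [0, 1, 4, 9, 16] → [0, 1, 4, 9, 16, 25] → [0, 1, 4, 9, 16, 25, 36] → [0, 1, 4, 9, 16, 25, 36, 49] → [0, 1, 4, 9, 16, 25, 36, 49, 64]
So `out[-1]` = 64

Answer: 64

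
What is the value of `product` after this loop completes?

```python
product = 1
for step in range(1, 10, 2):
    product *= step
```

Product of 1, 3, 5, ... up to 9
`product` takes the values: 1 → 3 → 15 → 105 → 945

Answer: 945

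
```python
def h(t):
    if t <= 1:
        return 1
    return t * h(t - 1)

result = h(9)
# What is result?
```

h(9) = 9 * 8 * 7 * 6 * 5 * 4 * 3 * 2 * 1 = 362880

Answer: 362880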